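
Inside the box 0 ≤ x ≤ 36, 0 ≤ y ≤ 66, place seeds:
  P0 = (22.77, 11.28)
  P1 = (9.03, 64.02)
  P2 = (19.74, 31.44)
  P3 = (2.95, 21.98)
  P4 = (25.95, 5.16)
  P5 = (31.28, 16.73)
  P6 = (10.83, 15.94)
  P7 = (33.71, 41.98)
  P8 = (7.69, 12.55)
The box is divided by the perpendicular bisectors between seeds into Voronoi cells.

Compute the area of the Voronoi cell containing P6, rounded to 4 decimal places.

1. box [0,36]×[0,66]: [(0, 0) (36, 0) (36, 66) (0, 66)]
2. ⊥bis P6·P0 via (16.8,13.61): [(0, 0) (11.4882, 0) (36, 62.8048) (36, 66) (0, 66)]  |A|=1606.2708
3. ⊥bis P6·P1 via (9.93,39.98): [(0, 39.6082) (0, 0) (11.4882, 0) (27.3463, 40.632)]  |A|=774.9641
4. ⊥bis P6·P2 via (15.285,23.69): [(0, 32.4764) (0, 0) (11.4882, 0) (19.7356, 21.1316)]  |A|=441.8529
5. ⊥bis P6·P3 via (6.89,18.96): [(11.9743, 25.5931) (0, 9.9711) (0, 0) (11.4882, 0) (19.7356, 21.1316)]  |A|=307.1102
6. ⊥bis P6·P4 via (18.39,10.55): [(11.9743, 25.5931) (0, 9.9711) (0, 0) (10.8682, 0) (12.2381, 1.9214) (19.7356, 21.1316)]  |A|=306.5146
7. ⊥bis P6·P5 via (21.055,16.335): [(11.9743, 25.5931) (0, 9.9711) (0, 0) (10.8682, 0) (12.2381, 1.9214) (19.7356, 21.1316)]  |A|=306.5146
8. ⊥bis P6·P7 via (22.27,28.96): [(11.9743, 25.5931) (0, 9.9711) (0, 0) (10.8682, 0) (12.2381, 1.9214) (19.7356, 21.1316)]  |A|=306.5146
9. ⊥bis P6·P8 via (9.26,14.245): [(11.9743, 25.5931) (5.7605, 17.4864) (14.98, 8.9468) (19.7356, 21.1316)]  |A|=121.7951
10. canonical 4-gon: [(11.9743, 25.5931) (5.7605, 17.4864) (14.98, 8.9468) (19.7356, 21.1316)]
11. shoelace: 121.7951

Area of P6's cell: 121.7951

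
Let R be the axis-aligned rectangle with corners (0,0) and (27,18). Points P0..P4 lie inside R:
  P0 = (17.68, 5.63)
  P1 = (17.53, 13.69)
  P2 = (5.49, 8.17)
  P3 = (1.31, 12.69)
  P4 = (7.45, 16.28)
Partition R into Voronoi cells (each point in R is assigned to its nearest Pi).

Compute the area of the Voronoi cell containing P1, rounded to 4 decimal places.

Area of P1's cell: 122.2893

1. box [0,27]×[0,18]: [(0, 0) (27, 0) (27, 18) (0, 18)]
2. ⊥bis P1·P0 via (17.605,9.66): [(0, 9.3324) (27, 9.8348) (27, 18) (0, 18)]  |A|=227.2427
3. ⊥bis P1·P2 via (11.51,10.93): [(12.1389, 9.5583) (27, 9.8348) (27, 18) (8.2686, 18)]  |A|=139.7343
4. ⊥bis P1·P3 via (9.42,13.19): [(9.2563, 15.8458) (12.1389, 9.5583) (27, 9.8348) (27, 18) (9.1235, 18)]  |A|=138.8135
5. ⊥bis P1·P4 via (12.49,14.985): [(11.4703, 11.0165) (12.1389, 9.5583) (27, 9.8348) (27, 18) (13.2647, 18)]  |A|=122.2893
6. canonical 5-gon: [(11.4703, 11.0165) (12.1389, 9.5583) (27, 9.8348) (27, 18) (13.2647, 18)]
7. shoelace: 122.2893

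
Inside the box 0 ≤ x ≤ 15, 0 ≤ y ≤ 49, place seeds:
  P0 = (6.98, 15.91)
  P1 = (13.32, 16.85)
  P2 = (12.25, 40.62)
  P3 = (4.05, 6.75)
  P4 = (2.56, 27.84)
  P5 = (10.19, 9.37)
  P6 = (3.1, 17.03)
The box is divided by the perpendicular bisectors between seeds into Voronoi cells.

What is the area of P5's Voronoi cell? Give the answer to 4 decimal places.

1. box [0,15]×[0,49]: [(0, 0) (15, 0) (15, 49) (0, 49)]
2. ⊥bis P5·P0 via (8.585,12.64): [(0, 8.4263) (0, 0) (15, 0) (15, 15.7886)]  |A|=181.6118
3. ⊥bis P5·P1 via (11.755,13.11): [(10.5607, 13.6097) (0, 8.4263) (0, 0) (15, 0) (15, 11.7521)]  |A|=172.6522
4. ⊥bis P5·P2 via (11.22,24.995): [(10.5607, 13.6097) (0, 8.4263) (0, 0) (15, 0) (15, 11.7521)]  |A|=172.6522
5. ⊥bis P5·P3 via (7.12,8.06): [(10.5607, 13.6097) (5.7578, 11.2523) (10.5593, 0) (15, 0) (15, 11.7521)]  |A|=88.9856
6. ⊥bis P5·P4 via (6.375,18.605): [(10.5607, 13.6097) (5.7578, 11.2523) (10.5593, 0) (15, 0) (15, 11.7521)]  |A|=88.9856
7. ⊥bis P5·P6 via (6.645,13.2): [(10.5607, 13.6097) (5.7578, 11.2523) (10.5593, 0) (15, 0) (15, 11.7521)]  |A|=88.9856
8. canonical 5-gon: [(10.5607, 13.6097) (5.7578, 11.2523) (10.5593, 0) (15, 0) (15, 11.7521)]
9. shoelace: 88.9856

Area of P5's cell: 88.9856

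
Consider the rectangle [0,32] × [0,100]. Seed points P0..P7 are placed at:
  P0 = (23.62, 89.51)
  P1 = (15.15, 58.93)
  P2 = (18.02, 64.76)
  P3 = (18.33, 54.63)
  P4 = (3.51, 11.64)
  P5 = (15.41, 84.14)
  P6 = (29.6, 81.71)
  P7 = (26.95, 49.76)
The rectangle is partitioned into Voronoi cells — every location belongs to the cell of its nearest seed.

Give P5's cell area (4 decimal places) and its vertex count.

1. box [0,32]×[0,100]: [(0, 0) (32, 0) (32, 100) (0, 100)]
2. ⊥bis P5·P0 via (19.515,86.825): [(0, 0) (32, 0) (32, 67.7371) (10.8975, 100) (0, 100)]  |A|=2859.5863
3. ⊥bis P5·P1 via (15.28,71.535): [(0, 71.6926) (29.6126, 71.3872) (10.8975, 100) (0, 100)]  |A|=575.0316
4. ⊥bis P5·P2 via (16.715,74.45): [(0, 72.1989) (26.7273, 75.7984) (10.8975, 100) (0, 100)]  |A|=503.3921
5. ⊥bis P5·P3 via (16.87,69.385): [(0, 72.1989) (26.7273, 75.7984) (10.8975, 100) (0, 100)]  |A|=503.3921
6. ⊥bis P5·P4 via (9.46,47.89): [(0, 72.1989) (26.7273, 75.7984) (10.8975, 100) (0, 100)]  |A|=503.3921
7. ⊥bis P5·P6 via (22.505,82.925): [(0, 72.1989) (21.1561, 75.0481) (22.4139, 82.393) (10.8975, 100) (0, 100)]  |A|=483.4042
8. ⊥bis P5·P7 via (21.18,66.95): [(0, 72.1989) (21.1561, 75.0481) (22.4139, 82.393) (10.8975, 100) (0, 100)]  |A|=483.4042
9. canonical 5-gon: [(0, 72.1989) (21.1561, 75.0481) (22.4139, 82.393) (10.8975, 100) (0, 100)]
10. shoelace: 483.4042

Area of P5's cell: 483.4042 (5 vertices)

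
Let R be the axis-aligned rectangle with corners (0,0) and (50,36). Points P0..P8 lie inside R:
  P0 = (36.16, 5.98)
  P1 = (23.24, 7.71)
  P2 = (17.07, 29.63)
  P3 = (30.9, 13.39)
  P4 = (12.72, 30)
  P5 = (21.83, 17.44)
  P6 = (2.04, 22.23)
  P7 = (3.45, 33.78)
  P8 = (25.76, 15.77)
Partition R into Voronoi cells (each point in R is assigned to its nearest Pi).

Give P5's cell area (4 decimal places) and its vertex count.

1. box [0,50]×[0,36]: [(0, 0) (50, 0) (50, 36) (0, 36)]
2. ⊥bis P5·P0 via (28.995,11.71): [(0, 0) (19.6303, 0) (48.4202, 36) (0, 36)]  |A|=1224.9088
3. ⊥bis P5·P1 via (22.535,12.575): [(0, 9.3094) (30.6242, 13.7472) (48.4202, 36) (0, 36)]  |A|=947.4315
4. ⊥bis P5·P2 via (19.45,23.535): [(0, 15.9401) (0, 9.3094) (30.6242, 13.7472) (47.0799, 34.324)]  |A|=434.6467
5. ⊥bis P5·P3 via (26.365,15.415): [(32.2168, 28.5202) (0, 15.9401) (0, 9.3094) (25.2741, 12.9719)]  |A|=290.5809
6. ⊥bis P5·P4 via (17.275,23.72): [(32.2168, 28.5202) (14.186, 21.4795) (0, 11.1901) (0, 9.3094) (25.2741, 12.9719)]  |A|=256.8894
7. ⊥bis P5·P6 via (11.935,19.835): [(32.2168, 28.5202) (14.186, 21.4795) (11.9385, 19.8493) (9.7286, 10.7192) (25.2741, 12.9719)]  |A|=202.809
8. ⊥bis P5·P7 via (12.64,25.61): [(32.2168, 28.5202) (14.186, 21.4795) (11.9385, 19.8493) (9.7286, 10.7192) (25.2741, 12.9719)]  |A|=202.809
9. ⊥bis P5·P8 via (23.795,16.605): [(28.1901, 26.9479) (14.186, 21.4795) (11.9385, 19.8493) (9.7286, 10.7192) (22.0528, 12.5051)]  |A|=155.1328
10. canonical 5-gon: [(28.1901, 26.9479) (14.186, 21.4795) (11.9385, 19.8493) (9.7286, 10.7192) (22.0528, 12.5051)]
11. shoelace: 155.1328

Area of P5's cell: 155.1328 (5 vertices)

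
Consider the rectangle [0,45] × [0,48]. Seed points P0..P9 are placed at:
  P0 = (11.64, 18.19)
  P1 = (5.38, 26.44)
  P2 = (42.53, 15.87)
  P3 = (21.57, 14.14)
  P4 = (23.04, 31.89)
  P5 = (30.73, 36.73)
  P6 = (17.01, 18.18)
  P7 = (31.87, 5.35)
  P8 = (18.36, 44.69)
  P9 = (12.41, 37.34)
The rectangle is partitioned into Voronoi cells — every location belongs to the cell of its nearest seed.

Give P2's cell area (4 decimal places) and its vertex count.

Area of P2's cell: 236.4106 (5 vertices)

1. box [0,45]×[0,48]: [(0, 0) (45, 0) (45, 48) (0, 48)]
2. ⊥bis P2·P0 via (27.085,17.03): [(25.806, 0) (45, 0) (45, 48) (29.411, 48)]  |A|=834.7928
3. ⊥bis P2·P1 via (23.955,21.155): [(28.6285, 37.5806) (25.806, 0) (45, 0) (45, 48) (31.593, 48)]  |A|=823.4253
4. ⊥bis P2·P3 via (32.05,15.005): [(29.8363, 41.8257) (33.2885, 0) (45, 0) (45, 48) (31.593, 48)]  |A|=650.2401
5. ⊥bis P2·P4 via (32.785,23.88): [(31.4514, 22.2575) (33.2885, 0) (45, 0) (45, 38.7408)]  |A|=392.7768
6. ⊥bis P2·P5 via (36.63,26.3): [(33.1613, 24.3379) (31.4514, 22.2575) (33.2885, 0) (45, 0) (45, 31.0347)]  |A|=347.1618
7. ⊥bis P2·P6 via (29.77,17.025): [(33.1613, 24.3379) (31.4514, 22.2575) (33.2885, 0) (45, 0) (45, 31.0347)]  |A|=347.1618
8. ⊥bis P2·P7 via (37.2,10.61): [(33.1613, 24.3379) (31.4514, 22.2575) (31.9758, 15.9037) (45, 2.7062) (45, 31.0347)]  |A|=236.4106
9. ⊥bis P2·P8 via (30.445,30.28): [(33.1613, 24.3379) (31.4514, 22.2575) (31.9758, 15.9037) (45, 2.7062) (45, 31.0347)]  |A|=236.4106
10. ⊥bis P2·P9 via (27.47,26.605): [(33.1613, 24.3379) (31.4514, 22.2575) (31.9758, 15.9037) (45, 2.7062) (45, 31.0347)]  |A|=236.4106
11. canonical 5-gon: [(33.1613, 24.3379) (31.4514, 22.2575) (31.9758, 15.9037) (45, 2.7062) (45, 31.0347)]
12. shoelace: 236.4106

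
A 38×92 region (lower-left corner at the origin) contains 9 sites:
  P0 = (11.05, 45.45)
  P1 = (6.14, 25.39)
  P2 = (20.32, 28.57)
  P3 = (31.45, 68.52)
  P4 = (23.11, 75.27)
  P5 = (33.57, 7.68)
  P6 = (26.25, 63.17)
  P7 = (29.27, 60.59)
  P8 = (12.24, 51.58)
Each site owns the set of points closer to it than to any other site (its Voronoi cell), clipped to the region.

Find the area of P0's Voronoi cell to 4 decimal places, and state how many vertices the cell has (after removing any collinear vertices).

Area of P0's cell: 281.2662 (5 vertices)

1. box [0,38]×[0,92]: [(0, 0) (38, 0) (38, 92) (0, 92)]
2. ⊥bis P0·P1 via (8.595,35.42): [(0, 37.5238) (38, 28.2227) (38, 92) (0, 92)]  |A|=2246.8179
3. ⊥bis P0·P2 via (15.685,37.01): [(0, 37.5238) (11.4965, 34.7098) (38, 49.2647) (38, 92) (0, 92)]  |A|=1967.9737
4. ⊥bis P0·P3 via (21.25,56.985): [(0, 75.7756) (0, 37.5238) (11.4965, 34.7098) (33.053, 46.548)]  |A|=730.5484
5. ⊥bis P0·P4 via (17.08,60.36): [(17.731, 60.0967) (0, 67.2676) (0, 37.5238) (11.4965, 34.7098) (33.053, 46.548)]  |A|=655.1204
6. ⊥bis P0·P5 via (22.31,26.565): [(17.731, 60.0967) (0, 67.2676) (0, 37.5238) (11.4965, 34.7098) (33.053, 46.548)]  |A|=655.1204
7. ⊥bis P0·P6 via (18.65,54.31): [(6.7058, 64.5556) (0, 67.2676) (0, 37.5238) (11.4965, 34.7098) (29.7887, 44.7553)]  |A|=561.5842
8. ⊥bis P0·P7 via (20.16,53.02): [(20.1752, 53.0017) (6.7058, 64.5556) (0, 67.2676) (0, 37.5238) (11.4965, 34.7098) (27.8928, 43.7141)]  |A|=548.7619
9. ⊥bis P0·P8 via (11.645,48.515): [(26.2612, 45.6776) (0, 50.7756) (0, 37.5238) (11.4965, 34.7098) (27.8928, 43.7141)]  |A|=281.2662
10. canonical 5-gon: [(26.2612, 45.6776) (0, 50.7756) (0, 37.5238) (11.4965, 34.7098) (27.8928, 43.7141)]
11. shoelace: 281.2662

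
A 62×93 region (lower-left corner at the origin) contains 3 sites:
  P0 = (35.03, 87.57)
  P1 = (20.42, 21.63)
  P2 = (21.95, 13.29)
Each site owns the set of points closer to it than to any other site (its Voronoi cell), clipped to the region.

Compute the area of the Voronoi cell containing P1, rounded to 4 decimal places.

1. box [0,62]×[0,93]: [(0, 0) (62, 0) (62, 93) (0, 93)]
2. ⊥bis P1·P0 via (27.725,54.6): [(0, 60.7429) (0, 0) (62, 0) (62, 47.0059)]  |A|=3340.2112
3. ⊥bis P1·P2 via (21.185,17.46): [(0, 60.7429) (0, 13.5735) (62, 24.9476) (62, 47.0059)]  |A|=2146.0544
4. canonical 4-gon: [(0, 60.7429) (0, 13.5735) (62, 24.9476) (62, 47.0059)]
5. shoelace: 2146.0544

Area of P1's cell: 2146.0544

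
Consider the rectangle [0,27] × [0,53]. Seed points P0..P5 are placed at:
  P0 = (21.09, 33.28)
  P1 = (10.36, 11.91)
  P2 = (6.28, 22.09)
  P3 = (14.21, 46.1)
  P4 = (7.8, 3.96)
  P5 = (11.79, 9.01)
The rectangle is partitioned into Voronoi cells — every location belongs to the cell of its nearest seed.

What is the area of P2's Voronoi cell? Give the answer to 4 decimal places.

1. box [0,27]×[0,53]: [(0, 0) (27, 0) (27, 53) (0, 53)]
2. ⊥bis P2·P0 via (13.685,27.685): [(0, 45.7971) (0, 0) (27, 0) (27, 10.0626)]  |A|=754.1059
3. ⊥bis P2·P1 via (8.32,17): [(18.6347, 21.134) (0, 45.7971) (0, 13.6655)]  |A|=299.3828
4. ⊥bis P2·P3 via (10.245,34.095): [(18.6347, 21.134) (8.3752, 34.7126) (0, 37.4787) (0, 13.6655)]  |A|=264.5486
5. ⊥bis P2·P4 via (7.04,13.025): [(18.6347, 21.134) (8.3752, 34.7126) (0, 37.4787) (0, 13.6655)]  |A|=264.5486
6. ⊥bis P2·P5 via (9.035,15.55): [(18.6347, 21.134) (8.3752, 34.7126) (0, 37.4787) (0, 13.6655)]  |A|=264.5486
7. canonical 4-gon: [(18.6347, 21.134) (8.3752, 34.7126) (0, 37.4787) (0, 13.6655)]
8. shoelace: 264.5486

Area of P2's cell: 264.5486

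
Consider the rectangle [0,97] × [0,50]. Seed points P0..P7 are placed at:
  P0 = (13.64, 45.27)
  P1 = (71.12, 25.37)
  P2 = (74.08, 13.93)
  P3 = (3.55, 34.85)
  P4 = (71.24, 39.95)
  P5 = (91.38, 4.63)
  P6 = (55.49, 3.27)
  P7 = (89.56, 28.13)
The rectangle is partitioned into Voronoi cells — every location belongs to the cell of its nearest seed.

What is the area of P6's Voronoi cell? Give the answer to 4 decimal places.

Area of P6's cell: 923.3115

1. box [0,97]×[0,50]: [(0, 0) (97, 0) (97, 50) (0, 50)]
2. ⊥bis P6·P0 via (34.565,24.27): [(10.208, 0) (97, 0) (97, 50) (60.3872, 50)]  |A|=3085.1192
3. ⊥bis P6·P1 via (63.305,14.32): [(40.6554, 30.3387) (10.208, 0) (83.5527, 0)]  |A|=1112.5909
4. ⊥bis P6·P2 via (64.785,8.6): [(60.277, 16.4615) (40.6554, 30.3387) (10.208, 0) (69.7165, 0)]  |A|=998.7079
5. ⊥bis P6·P3 via (29.52,19.06): [(60.277, 16.4615) (40.6554, 30.3387) (29.8023, 19.5243) (17.9313, 0) (69.7165, 0)]  |A|=923.3115
6. ⊥bis P6·P4 via (63.365,21.61): [(60.277, 16.4615) (40.6554, 30.3387) (29.8023, 19.5243) (17.9313, 0) (69.7165, 0)]  |A|=923.3115
7. ⊥bis P6·P5 via (73.435,3.95): [(60.277, 16.4615) (40.6554, 30.3387) (29.8023, 19.5243) (17.9313, 0) (69.7165, 0)]  |A|=923.3115
8. ⊥bis P6·P7 via (72.525,15.7): [(60.277, 16.4615) (40.6554, 30.3387) (29.8023, 19.5243) (17.9313, 0) (69.7165, 0)]  |A|=923.3115
9. canonical 5-gon: [(60.277, 16.4615) (40.6554, 30.3387) (29.8023, 19.5243) (17.9313, 0) (69.7165, 0)]
10. shoelace: 923.3115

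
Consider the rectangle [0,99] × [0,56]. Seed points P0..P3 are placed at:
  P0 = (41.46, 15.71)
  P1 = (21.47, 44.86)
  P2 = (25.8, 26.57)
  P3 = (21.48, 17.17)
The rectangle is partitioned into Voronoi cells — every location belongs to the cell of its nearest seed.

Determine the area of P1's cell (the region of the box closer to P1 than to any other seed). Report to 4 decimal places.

1. box [0,99]×[0,56]: [(0, 0) (99, 0) (99, 56) (0, 56)]
2. ⊥bis P1·P0 via (31.465,30.285): [(0, 8.7075) (68.9634, 56) (0, 56)]  |A|=1630.7263
3. ⊥bis P1·P2 via (23.635,35.715): [(0, 30.1196) (47.6862, 41.4089) (68.9634, 56) (0, 56)]  |A|=1120.1938
4. ⊥bis P1·P3 via (21.475,31.015): [(0, 31.0072) (3.7551, 31.0086) (47.6862, 41.4089) (68.9634, 56) (0, 56)]  |A|=1118.5273
5. canonical 5-gon: [(0, 31.0072) (3.7551, 31.0086) (47.6862, 41.4089) (68.9634, 56) (0, 56)]
6. shoelace: 1118.5273

Area of P1's cell: 1118.5273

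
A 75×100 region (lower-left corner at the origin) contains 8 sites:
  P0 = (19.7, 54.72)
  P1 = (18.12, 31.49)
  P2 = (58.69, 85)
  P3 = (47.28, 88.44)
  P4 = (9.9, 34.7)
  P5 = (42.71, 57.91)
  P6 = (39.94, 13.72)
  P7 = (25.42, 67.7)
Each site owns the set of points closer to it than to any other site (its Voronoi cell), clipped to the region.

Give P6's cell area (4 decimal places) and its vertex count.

Area of P6's cell: 1747.9579 (4 vertices)

1. box [0,75]×[0,100]: [(0, 0) (75, 0) (75, 100) (0, 100)]
2. ⊥bis P6·P0 via (29.82,34.22): [(0, 19.4991) (0, 0) (75, 0) (75, 56.5235)]  |A|=2850.8473
3. ⊥bis P6·P1 via (29.03,22.605): [(44.3176, 41.3769) (10.6207, 0) (75, 0) (75, 56.5235)]  |A|=2199.0443
4. ⊥bis P6·P2 via (49.315,49.36): [(56.6047, 47.4425) (44.3176, 41.3769) (10.6207, 0) (75, 0) (75, 42.6036)]  |A|=2071.0141
5. ⊥bis P6·P3 via (43.61,51.08): [(56.6047, 47.4425) (44.3176, 41.3769) (10.6207, 0) (75, 0) (75, 42.6036)]  |A|=2071.0141
6. ⊥bis P6·P4 via (24.92,24.21): [(56.6047, 47.4425) (44.3176, 41.3769) (10.6207, 0) (75, 0) (75, 42.6036)]  |A|=2071.0141
7. ⊥bis P6·P5 via (41.325,35.815): [(39.8627, 35.9067) (10.6207, 0) (75, 0) (75, 33.7041)]  |A|=1747.9579
8. ⊥bis P6·P7 via (32.68,40.71): [(39.8627, 35.9067) (10.6207, 0) (75, 0) (75, 33.7041)]  |A|=1747.9579
9. canonical 4-gon: [(39.8627, 35.9067) (10.6207, 0) (75, 0) (75, 33.7041)]
10. shoelace: 1747.9579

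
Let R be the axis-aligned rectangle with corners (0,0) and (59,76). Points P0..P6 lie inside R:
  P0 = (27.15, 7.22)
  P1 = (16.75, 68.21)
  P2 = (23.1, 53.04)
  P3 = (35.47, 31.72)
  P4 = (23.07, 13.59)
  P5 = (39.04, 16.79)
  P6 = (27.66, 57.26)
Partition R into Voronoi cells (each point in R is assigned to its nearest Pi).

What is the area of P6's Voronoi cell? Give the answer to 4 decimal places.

1. box [0,59]×[0,76]: [(0, 0) (59, 0) (59, 76) (0, 76)]
2. ⊥bis P6·P0 via (27.405,32.24): [(0, 32.5193) (59, 31.918) (59, 76) (0, 76)]  |A|=2583.0998
3. ⊥bis P6·P1 via (22.205,62.735): [(0, 40.6111) (0, 32.5193) (59, 31.918) (59, 76) (35.5186, 76)]  |A|=1954.6173
4. ⊥bis P6·P2 via (25.38,55.15): [(20.2048, 60.7421) (46.7644, 32.0427) (59, 31.918) (59, 76) (35.5186, 76)]  |A|=1208.1439
5. ⊥bis P6·P3 via (31.565,44.49): [(20.2048, 60.7421) (34.4334, 45.3672) (59, 52.8795) (59, 76) (35.5186, 76)]  |A|=869.9204
6. ⊥bis P6·P4 via (25.365,35.425): [(20.2048, 60.7421) (34.4334, 45.3672) (59, 52.8795) (59, 76) (35.5186, 76)]  |A|=869.9204
7. ⊥bis P6·P5 via (33.35,37.025): [(20.2048, 60.7421) (34.4334, 45.3672) (59, 52.8795) (59, 76) (35.5186, 76)]  |A|=869.9204
8. canonical 5-gon: [(20.2048, 60.7421) (34.4334, 45.3672) (59, 52.8795) (59, 76) (35.5186, 76)]
9. shoelace: 869.9204

Area of P6's cell: 869.9204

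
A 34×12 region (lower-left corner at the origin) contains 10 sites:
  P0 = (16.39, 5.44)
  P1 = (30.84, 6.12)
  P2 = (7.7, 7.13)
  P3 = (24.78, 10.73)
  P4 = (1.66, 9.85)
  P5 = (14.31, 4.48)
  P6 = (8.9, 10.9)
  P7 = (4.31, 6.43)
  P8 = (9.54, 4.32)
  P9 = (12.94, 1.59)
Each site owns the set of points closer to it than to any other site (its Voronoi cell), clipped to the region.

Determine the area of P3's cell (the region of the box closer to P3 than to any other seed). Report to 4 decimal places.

1. box [0,34]×[0,12]: [(0, 0) (34, 0) (34, 12) (0, 12)]
2. ⊥bis P3·P0 via (20.585,8.085): [(25.6827, 0) (34, 0) (34, 12) (18.1165, 12)]  |A|=145.2046
3. ⊥bis P3·P1 via (27.81,8.425): [(23.7422, 3.0777) (30.5296, 12) (18.1165, 12)]  |A|=55.3765
4. ⊥bis P3·P2 via (16.24,8.93): [(23.7422, 3.0777) (30.5296, 12) (18.1165, 12)]  |A|=55.3765
5. ⊥bis P3·P4 via (13.22,10.29): [(23.7422, 3.0777) (30.5296, 12) (18.1165, 12)]  |A|=55.3765
6. ⊥bis P3·P5 via (19.545,7.605): [(23.7422, 3.0777) (30.5296, 12) (18.1165, 12)]  |A|=55.3765
7. ⊥bis P3·P6 via (16.84,10.815): [(23.7422, 3.0777) (30.5296, 12) (18.1165, 12)]  |A|=55.3765
8. ⊥bis P3·P7 via (14.545,8.58): [(23.7422, 3.0777) (30.5296, 12) (18.1165, 12)]  |A|=55.3765
9. ⊥bis P3·P8 via (17.16,7.525): [(23.7422, 3.0777) (30.5296, 12) (18.1165, 12)]  |A|=55.3765
10. ⊥bis P3·P9 via (18.86,6.16): [(23.7422, 3.0777) (30.5296, 12) (18.1165, 12)]  |A|=55.3765
11. canonical 3-gon: [(23.7422, 3.0777) (30.5296, 12) (18.1165, 12)]
12. shoelace: 55.3765

Area of P3's cell: 55.3765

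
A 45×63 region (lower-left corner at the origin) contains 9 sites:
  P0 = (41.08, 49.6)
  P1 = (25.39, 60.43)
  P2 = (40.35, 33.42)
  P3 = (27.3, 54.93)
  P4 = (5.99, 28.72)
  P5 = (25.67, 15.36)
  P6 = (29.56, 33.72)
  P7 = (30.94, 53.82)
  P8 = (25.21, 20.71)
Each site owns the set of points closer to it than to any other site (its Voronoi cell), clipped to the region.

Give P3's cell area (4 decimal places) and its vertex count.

1. box [0,45]×[0,63]: [(0, 0) (45, 0) (45, 63) (0, 63)]
2. ⊥bis P3·P0 via (34.19,52.265): [(0, 0) (13.9743, 0) (38.3422, 63) (0, 63)]  |A|=1647.97
3. ⊥bis P3·P1 via (26.345,57.68): [(0, 48.5311) (0, 0) (13.9743, 0) (37.8267, 61.6673)]  |A|=1348.765
4. ⊥bis P3·P2 via (33.825,44.175): [(0, 48.5311) (0, 23.6536) (30.2133, 41.9838) (37.8267, 61.6673)]  |A|=698.0918
5. ⊥bis P3·P4 via (16.645,41.825): [(5.8838, 50.5744) (22.3312, 37.2018) (30.2133, 41.9838) (37.8267, 61.6673)]  |A|=364.1743
6. ⊥bis P3·P5 via (26.485,35.145): [(5.8838, 50.5744) (22.3312, 37.2018) (30.2133, 41.9838) (37.8267, 61.6673)]  |A|=364.1743
7. ⊥bis P3·P6 via (28.43,44.325): [(5.8838, 50.5744) (15.292, 42.9251) (31.2345, 44.6238) (37.8267, 61.6673)]  |A|=304.6108
8. ⊥bis P3·P7 via (29.12,54.375): [(30.5759, 59.1493) (5.8838, 50.5744) (15.292, 42.9251) (25.9755, 44.0635)]  |A|=212.7423
9. ⊥bis P3·P8 via (26.255,37.82): [(30.5759, 59.1493) (5.8838, 50.5744) (15.292, 42.9251) (25.9755, 44.0635)]  |A|=212.7423
10. canonical 4-gon: [(30.5759, 59.1493) (5.8838, 50.5744) (15.292, 42.9251) (25.9755, 44.0635)]
11. shoelace: 212.7423

Area of P3's cell: 212.7423 (4 vertices)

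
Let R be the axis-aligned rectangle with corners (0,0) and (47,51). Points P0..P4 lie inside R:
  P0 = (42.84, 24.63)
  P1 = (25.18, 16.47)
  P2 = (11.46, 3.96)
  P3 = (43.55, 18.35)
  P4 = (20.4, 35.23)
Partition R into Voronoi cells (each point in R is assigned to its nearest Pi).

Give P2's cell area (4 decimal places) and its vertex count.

1. box [0,47]×[0,51]: [(0, 0) (47, 0) (47, 51) (0, 51)]
2. ⊥bis P2·P0 via (27.15,14.295): [(0, 0) (36.5661, 0) (2.9724, 51) (0, 51)]  |A|=1008.2327
3. ⊥bis P2·P1 via (18.32,10.215): [(0, 30.307) (0, 0) (27.6341, 0)]  |A|=418.753
4. ⊥bis P2·P3 via (27.505,11.155): [(0, 30.307) (0, 0) (27.6341, 0)]  |A|=418.753
5. ⊥bis P2·P4 via (15.93,19.595): [(7.5943, 21.9782) (0, 24.1493) (0, 0) (27.6341, 0)]  |A|=395.3717
6. canonical 4-gon: [(7.5943, 21.9782) (0, 24.1493) (0, 0) (27.6341, 0)]
7. shoelace: 395.3717

Area of P2's cell: 395.3717 (4 vertices)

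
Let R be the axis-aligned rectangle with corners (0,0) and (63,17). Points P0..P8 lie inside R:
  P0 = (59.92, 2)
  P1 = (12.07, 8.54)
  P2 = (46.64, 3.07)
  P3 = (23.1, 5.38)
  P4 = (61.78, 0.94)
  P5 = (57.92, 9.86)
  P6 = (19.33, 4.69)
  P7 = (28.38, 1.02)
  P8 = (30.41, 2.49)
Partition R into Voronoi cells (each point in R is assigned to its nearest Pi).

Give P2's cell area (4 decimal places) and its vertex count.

1. box [0,63]×[0,17]: [(0, 0) (63, 0) (63, 17) (0, 17)]
2. ⊥bis P2·P0 via (53.28,2.535): [(0, 0) (53.0757, 0) (54.4455, 17) (0, 17)]  |A|=913.9304
3. ⊥bis P2·P1 via (29.355,5.805): [(28.4365, 0) (53.0757, 0) (54.4455, 17) (31.1264, 17)]  |A|=407.6461
4. ⊥bis P2·P3 via (34.87,4.225): [(34.4554, 0) (53.0757, 0) (54.4455, 17) (36.1236, 17)]  |A|=314.0088
5. ⊥bis P2·P4 via (54.21,2.005): [(34.4554, 0) (53.0757, 0) (54.4455, 17) (36.1236, 17)]  |A|=314.0088
6. ⊥bis P2·P5 via (52.28,6.465): [(34.4554, 0) (53.0757, 0) (53.4412, 4.5359) (45.9385, 17) (36.1236, 17)]  |A|=260.9926
7. ⊥bis P2·P6 via (32.985,3.88): [(34.4554, 0) (53.0757, 0) (53.4412, 4.5359) (45.9385, 17) (36.1236, 17)]  |A|=260.9926
8. ⊥bis P2·P7 via (37.51,2.045): [(35.9872, 15.6094) (37.7396, 0) (53.0757, 0) (53.4412, 4.5359) (45.9385, 17) (36.1236, 17)]  |A|=235.3605
9. ⊥bis P2·P8 via (38.525,2.78): [(38.6243, 0) (53.0757, 0) (53.4412, 4.5359) (45.9385, 17) (38.0168, 17)]  |A|=209.4643
10. canonical 5-gon: [(38.6243, 0) (53.0757, 0) (53.4412, 4.5359) (45.9385, 17) (38.0168, 17)]
11. shoelace: 209.4643

Area of P2's cell: 209.4643 (5 vertices)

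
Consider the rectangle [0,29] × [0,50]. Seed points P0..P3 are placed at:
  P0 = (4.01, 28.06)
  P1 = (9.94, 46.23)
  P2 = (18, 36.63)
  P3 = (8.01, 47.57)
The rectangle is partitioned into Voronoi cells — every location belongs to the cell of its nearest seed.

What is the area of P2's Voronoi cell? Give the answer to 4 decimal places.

Area of P2's cell: 517.9694

1. box [0,29]×[0,50]: [(0, 0) (29, 0) (29, 50) (0, 50)]
2. ⊥bis P2·P0 via (11.005,32.345): [(29, 2.9693) (29, 50) (0.1899, 50)]  |A|=677.4803
3. ⊥bis P2·P1 via (13.97,41.43): [(8.3369, 36.7005) (29, 2.9693) (29, 50) (24.1774, 50)]  |A|=517.9694
4. ⊥bis P2·P3 via (13.005,42.1): [(8.3369, 36.7005) (29, 2.9693) (29, 50) (24.1774, 50)]  |A|=517.9694
5. canonical 4-gon: [(8.3369, 36.7005) (29, 2.9693) (29, 50) (24.1774, 50)]
6. shoelace: 517.9694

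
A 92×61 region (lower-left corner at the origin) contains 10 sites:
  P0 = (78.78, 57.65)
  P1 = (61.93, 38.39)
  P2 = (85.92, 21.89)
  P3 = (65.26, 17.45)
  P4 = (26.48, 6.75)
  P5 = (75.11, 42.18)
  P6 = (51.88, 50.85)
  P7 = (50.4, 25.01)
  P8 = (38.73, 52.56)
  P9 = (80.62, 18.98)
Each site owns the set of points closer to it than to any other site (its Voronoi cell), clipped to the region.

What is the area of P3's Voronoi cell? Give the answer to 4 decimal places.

1. box [0,92]×[0,61]: [(0, 0) (92, 0) (92, 61) (0, 61)]
2. ⊥bis P3·P0 via (72.02,37.55): [(0, 0) (92, 0) (92, 30.8304) (2.2944, 61) (0, 61)]  |A|=4258.8072
3. ⊥bis P3·P1 via (63.595,27.92): [(0, 17.8068) (0, 0) (92, 0) (92, 30.8304) (88.7563, 31.9213)]  |A|=2308.6126
4. ⊥bis P3·P2 via (75.59,19.67): [(73.4792, 29.4918) (0, 17.8068) (0, 0) (79.8172, 0)]  |A|=1831.1919
5. ⊥bis P3·P4 via (45.87,12.1): [(73.4792, 29.4918) (42.4335, 24.5548) (49.2086, 0) (79.8172, 0)]  |A|=849.2372
6. ⊥bis P3·P5 via (70.185,29.815): [(73.7116, 28.4103) (71.7048, 29.2097) (42.4335, 24.5548) (49.2086, 0) (79.8172, 0)]  |A|=848.2449
7. ⊥bis P3·P6 via (58.57,34.15): [(73.7116, 28.4103) (71.7048, 29.2097) (42.4335, 24.5548) (49.2086, 0) (79.8172, 0)]  |A|=848.2449
8. ⊥bis P3·P7 via (57.83,21.23): [(73.7116, 28.4103) (71.7048, 29.2097) (61.0257, 27.5114) (48.4423, 2.7774) (49.2086, 0) (79.8172, 0)]  |A|=636.918
9. ⊥bis P3·P8 via (51.995,35.005): [(73.7116, 28.4103) (71.7048, 29.2097) (61.0257, 27.5114) (48.4423, 2.7774) (49.2086, 0) (79.8172, 0)]  |A|=636.918
10. ⊥bis P3·P9 via (72.94,18.215): [(71.8506, 29.1516) (71.7048, 29.2097) (61.0257, 27.5114) (48.4423, 2.7774) (49.2086, 0) (74.7544, 0)]  |A|=538.9497
11. canonical 6-gon: [(71.8506, 29.1516) (71.7048, 29.2097) (61.0257, 27.5114) (48.4423, 2.7774) (49.2086, 0) (74.7544, 0)]
12. shoelace: 538.9497

Area of P3's cell: 538.9497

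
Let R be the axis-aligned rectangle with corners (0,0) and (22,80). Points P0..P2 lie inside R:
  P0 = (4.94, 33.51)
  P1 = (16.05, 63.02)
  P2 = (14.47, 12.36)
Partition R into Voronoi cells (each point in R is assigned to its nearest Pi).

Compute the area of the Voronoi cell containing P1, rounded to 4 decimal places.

1. box [0,22]×[0,80]: [(0, 0) (22, 0) (22, 80) (0, 80)]
2. ⊥bis P1·P0 via (10.495,48.265): [(0, 52.2162) (22, 43.9336) (22, 80) (0, 80)]  |A|=702.3527
3. ⊥bis P1·P2 via (15.26,37.69): [(0, 52.2162) (22, 43.9336) (22, 80) (0, 80)]  |A|=702.3527
4. canonical 4-gon: [(0, 52.2162) (22, 43.9336) (22, 80) (0, 80)]
5. shoelace: 702.3527

Area of P1's cell: 702.3527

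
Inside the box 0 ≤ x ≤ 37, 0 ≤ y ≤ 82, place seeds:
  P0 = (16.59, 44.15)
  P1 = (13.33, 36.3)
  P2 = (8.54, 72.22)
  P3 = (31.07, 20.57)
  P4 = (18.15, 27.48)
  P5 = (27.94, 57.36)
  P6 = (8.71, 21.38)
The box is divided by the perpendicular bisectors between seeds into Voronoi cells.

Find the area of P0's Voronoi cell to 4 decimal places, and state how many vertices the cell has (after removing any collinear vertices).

Area of P0's cell: 413.3443 (6 vertices)

1. box [0,37]×[0,82]: [(0, 0) (37, 0) (37, 82) (0, 82)]
2. ⊥bis P0·P1 via (14.96,40.225): [(0, 46.4377) (37, 31.0721) (37, 82) (0, 82)]  |A|=1600.0692
3. ⊥bis P0·P2 via (12.565,58.185): [(0, 54.5816) (0, 46.4377) (37, 31.0721) (37, 65.1925)]  |A|=781.8904
4. ⊥bis P0·P3 via (23.83,32.36): [(0, 54.5816) (0, 46.4377) (27.8921, 34.8545) (37, 40.4474) (37, 65.1925)]  |A|=739.1956
5. ⊥bis P0·P4 via (17.37,35.815): [(0, 54.5816) (0, 46.4377) (24.0695, 36.4419) (31.6293, 37.1494) (37, 40.4474) (37, 65.1925)]  |A|=731.8429
6. ⊥bis P0·P5 via (22.265,50.755): [(13.354, 58.4113) (0, 54.5816) (0, 46.4377) (24.0695, 36.4419) (31.6293, 37.1494) (35.4031, 39.4668)]  |A|=413.3443
7. ⊥bis P0·P6 via (12.65,32.765): [(13.354, 58.4113) (0, 54.5816) (0, 46.4377) (24.0695, 36.4419) (31.6293, 37.1494) (35.4031, 39.4668)]  |A|=413.3443
8. canonical 6-gon: [(13.354, 58.4113) (0, 54.5816) (0, 46.4377) (24.0695, 36.4419) (31.6293, 37.1494) (35.4031, 39.4668)]
9. shoelace: 413.3443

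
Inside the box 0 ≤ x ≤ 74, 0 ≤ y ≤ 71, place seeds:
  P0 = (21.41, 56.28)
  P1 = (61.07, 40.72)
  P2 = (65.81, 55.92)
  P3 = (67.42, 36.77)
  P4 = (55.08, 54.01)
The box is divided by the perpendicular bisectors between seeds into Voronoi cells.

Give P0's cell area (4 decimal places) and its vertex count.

1. box [0,74]×[0,71]: [(0, 0) (74, 0) (74, 71) (0, 71)]
2. ⊥bis P0·P1 via (41.24,48.5): [(0, 0) (22.2118, 0) (50.0675, 71) (0, 71)]  |A|=2565.9149
3. ⊥bis P0·P2 via (43.61,56.1): [(0, 0) (22.2118, 0) (43.5971, 54.5079) (43.7308, 71) (0, 71)]  |A|=2513.6619
4. ⊥bis P0·P3 via (44.415,46.525): [(0, 0) (22.2118, 0) (43.5971, 54.5079) (43.7308, 71) (0, 71)]  |A|=2513.6619
5. ⊥bis P0·P4 via (38.245,55.145): [(0, 0) (22.2118, 0) (37.0826, 37.9034) (39.3139, 71) (0, 71)]  |A|=2387.9611
6. canonical 5-gon: [(0, 0) (22.2118, 0) (37.0826, 37.9034) (39.3139, 71) (0, 71)]
7. shoelace: 2387.9611

Area of P0's cell: 2387.9611 (5 vertices)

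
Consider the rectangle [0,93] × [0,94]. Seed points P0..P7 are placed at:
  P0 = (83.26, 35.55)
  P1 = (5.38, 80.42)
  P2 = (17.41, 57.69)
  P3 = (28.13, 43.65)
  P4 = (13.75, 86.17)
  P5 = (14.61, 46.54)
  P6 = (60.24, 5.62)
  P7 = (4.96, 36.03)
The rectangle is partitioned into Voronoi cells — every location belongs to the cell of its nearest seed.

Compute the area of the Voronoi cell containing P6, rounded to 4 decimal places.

1. box [0,93]×[0,94]: [(0, 0) (93, 0) (93, 94) (0, 94)]
2. ⊥bis P6·P0 via (71.75,20.585): [(0, 75.7699) (0, 0) (93, 0) (93, 4.241)]  |A|=3720.5097
3. ⊥bis P6·P1 via (32.81,43.02): [(37.8114, 46.6881) (0, 18.9564) (0, 0) (93, 0) (93, 4.241)]  |A|=2646.4106
4. ⊥bis P6·P2 via (38.825,31.655): [(47.7801, 39.021) (0.3409, 0) (93, 0) (93, 4.241)]  |A|=1903.7136
5. ⊥bis P6·P3 via (44.185,24.635): [(54.8149, 33.6102) (15.0081, 0) (93, 0) (93, 4.241)]  |A|=1391.6339
6. ⊥bis P6·P4 via (36.995,45.895): [(54.8149, 33.6102) (15.0081, 0) (93, 0) (93, 4.241)]  |A|=1391.6339
7. ⊥bis P6·P5 via (37.425,26.08): [(54.8149, 33.6102) (15.0081, 0) (93, 0) (93, 4.241)]  |A|=1391.6339
8. ⊥bis P6·P7 via (32.6,20.825): [(54.8149, 33.6102) (26.4658, 9.6741) (21.144, 0) (93, 0) (93, 4.241)]  |A|=1361.9545
9. canonical 5-gon: [(54.8149, 33.6102) (26.4658, 9.6741) (21.144, 0) (93, 0) (93, 4.241)]
10. shoelace: 1361.9545

Area of P6's cell: 1361.9545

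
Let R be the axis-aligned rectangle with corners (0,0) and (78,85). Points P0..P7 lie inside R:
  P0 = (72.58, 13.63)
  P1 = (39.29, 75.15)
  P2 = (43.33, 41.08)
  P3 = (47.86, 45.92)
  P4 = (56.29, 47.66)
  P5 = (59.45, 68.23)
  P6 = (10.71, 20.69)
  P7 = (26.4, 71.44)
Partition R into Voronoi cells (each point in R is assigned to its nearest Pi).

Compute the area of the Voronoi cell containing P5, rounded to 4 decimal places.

1. box [0,78]×[0,85]: [(0, 0) (78, 0) (78, 85) (0, 85)]
2. ⊥bis P5·P0 via (66.015,40.93): [(0, 25.055) (78, 43.8121) (78, 85) (0, 85)]  |A|=3944.1842
3. ⊥bis P5·P1 via (49.37,71.69): [(36.364, 33.7996) (78, 43.8121) (78, 85) (53.9387, 85)]  |A|=1473.4233
4. ⊥bis P5·P2 via (51.39,54.655): [(44.8546, 58.5353) (72.0585, 42.3833) (78, 43.8121) (78, 85) (53.9387, 85)]  |A|=1068.3996
5. ⊥bis P5·P3 via (53.655,57.075): [(45.761, 61.1759) (78, 44.4278) (78, 85) (53.9387, 85)]  |A|=940.6223
6. ⊥bis P5·P4 via (57.87,57.945): [(45.761, 61.1759) (49.5074, 59.2297) (78, 54.8526) (78, 85) (53.9387, 85)]  |A|=792.1078
7. ⊥bis P5·P6 via (35.08,44.46): [(45.761, 61.1759) (49.5074, 59.2297) (78, 54.8526) (78, 85) (53.9387, 85)]  |A|=792.1078
8. ⊥bis P5·P7 via (42.925,69.835): [(45.761, 61.1759) (49.5074, 59.2297) (78, 54.8526) (78, 85) (53.9387, 85)]  |A|=792.1078
9. canonical 5-gon: [(45.761, 61.1759) (49.5074, 59.2297) (78, 54.8526) (78, 85) (53.9387, 85)]
10. shoelace: 792.1078

Area of P5's cell: 792.1078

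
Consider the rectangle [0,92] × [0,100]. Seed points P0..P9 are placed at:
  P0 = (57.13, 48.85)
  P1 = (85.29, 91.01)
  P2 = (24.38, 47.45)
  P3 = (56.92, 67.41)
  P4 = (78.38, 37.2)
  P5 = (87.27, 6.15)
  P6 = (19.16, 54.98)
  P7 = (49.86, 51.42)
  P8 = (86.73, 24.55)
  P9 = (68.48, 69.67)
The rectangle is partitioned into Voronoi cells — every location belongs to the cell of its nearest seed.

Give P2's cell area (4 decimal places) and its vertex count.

1. box [0,92]×[0,100]: [(0, 0) (92, 0) (92, 100) (0, 100)]
2. ⊥bis P2·P0 via (40.755,48.15): [(0, 0) (42.8133, 0) (38.5385, 100) (0, 100)]  |A|=4067.5916
3. ⊥bis P2·P1 via (54.835,69.23): [(0, 0) (42.8133, 0) (38.9014, 91.5099) (32.8297, 100) (0, 100)]  |A|=4043.3575
4. ⊥bis P2·P3 via (40.65,57.43): [(0, 0) (42.8133, 0) (40.3364, 57.9412) (14.5376, 100) (0, 100)]  |A|=3562.8667
5. ⊥bis P2·P4 via (51.38,42.325): [(0, 0) (42.8133, 0) (40.3364, 57.9412) (14.5376, 100) (0, 100)]  |A|=3562.8667
6. ⊥bis P2·P5 via (55.825,26.8): [(0, 0) (38.2254, 0) (42.5329, 6.5593) (40.3364, 57.9412) (14.5376, 100) (0, 100)]  |A|=3547.8198
7. ⊥bis P2·P6 via (21.77,51.215): [(0, 36.1234) (0, 0) (38.2254, 0) (42.5329, 6.5593) (40.3364, 57.9412) (37.6919, 62.2525)]  |A|=2069.6264
8. ⊥bis P2·P7 via (37.12,49.435): [(35.3734, 60.6452) (0, 36.1234) (0, 0) (38.2254, 0) (42.5329, 6.5593) (42.0537, 17.7699)]  |A|=1965.138
9. ⊥bis P2·P8 via (55.555,36): [(35.3734, 60.6452) (0, 36.1234) (0, 0) (38.2254, 0) (42.5329, 6.5593) (42.0537, 17.7699)]  |A|=1965.138
10. ⊥bis P2·P9 via (46.43,58.56): [(35.3734, 60.6452) (0, 36.1234) (0, 0) (38.2254, 0) (42.5329, 6.5593) (42.0537, 17.7699)]  |A|=1965.138
11. canonical 6-gon: [(35.3734, 60.6452) (0, 36.1234) (0, 0) (38.2254, 0) (42.5329, 6.5593) (42.0537, 17.7699)]
12. shoelace: 1965.138

Area of P2's cell: 1965.1380 (6 vertices)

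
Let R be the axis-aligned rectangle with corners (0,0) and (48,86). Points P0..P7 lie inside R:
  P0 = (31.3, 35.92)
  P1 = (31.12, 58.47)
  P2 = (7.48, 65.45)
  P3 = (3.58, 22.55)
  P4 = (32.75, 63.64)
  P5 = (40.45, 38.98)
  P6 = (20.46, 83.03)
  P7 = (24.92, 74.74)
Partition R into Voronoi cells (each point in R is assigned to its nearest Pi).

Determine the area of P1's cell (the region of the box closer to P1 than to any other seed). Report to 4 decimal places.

Area of P1's cell: 356.1462

1. box [0,48]×[0,86]: [(0, 0) (48, 0) (48, 86) (0, 86)]
2. ⊥bis P1·P0 via (31.21,47.195): [(0, 46.9459) (48, 47.329) (48, 86) (0, 86)]  |A|=1865.4025
3. ⊥bis P1·P2 via (19.3,61.96): [(14.902, 47.0648) (48, 47.329) (48, 86) (26.3981, 86)]  |A|=1060.5025
4. ⊥bis P1·P3 via (17.35,40.51): [(14.902, 47.0648) (48, 47.329) (48, 86) (26.3981, 86)]  |A|=1060.5025
5. ⊥bis P1·P4 via (31.935,61.055): [(20.1316, 64.7764) (14.902, 47.0648) (48, 47.329) (48, 55.99)]  |A|=413.1019
6. ⊥bis P1·P5 via (35.785,48.725): [(20.1316, 64.7764) (14.902, 47.0648) (32.6123, 47.2062) (48, 54.5724) (48, 55.99)]  |A|=357.3723
7. ⊥bis P1·P6 via (25.79,70.75): [(20.1316, 64.7764) (14.902, 47.0648) (32.6123, 47.2062) (48, 54.5724) (48, 55.99)]  |A|=357.3723
8. ⊥bis P1·P7 via (28.02,66.605): [(21.8224, 64.2433) (19.7398, 63.4497) (14.902, 47.0648) (32.6123, 47.2062) (48, 54.5724) (48, 55.99)]  |A|=356.1462
9. canonical 6-gon: [(21.8224, 64.2433) (19.7398, 63.4497) (14.902, 47.0648) (32.6123, 47.2062) (48, 54.5724) (48, 55.99)]
10. shoelace: 356.1462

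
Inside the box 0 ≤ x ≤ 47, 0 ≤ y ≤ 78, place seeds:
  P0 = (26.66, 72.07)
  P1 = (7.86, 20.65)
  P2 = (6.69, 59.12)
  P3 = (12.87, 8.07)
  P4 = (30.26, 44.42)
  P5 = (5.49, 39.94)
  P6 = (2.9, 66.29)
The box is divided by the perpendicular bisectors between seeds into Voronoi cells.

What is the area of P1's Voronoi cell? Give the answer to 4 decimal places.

Area of P1's cell: 397.2302

1. box [0,47]×[0,78]: [(0, 0) (47, 0) (47, 78) (0, 78)]
2. ⊥bis P1·P0 via (17.26,46.36): [(0, 52.6705) (0, 0) (47, 0) (47, 35.4866)]  |A|=2071.692
3. ⊥bis P1·P2 via (7.275,39.885): [(32.843, 40.6626) (0, 39.6637) (0, 0) (47, 0) (47, 35.4866)]  |A|=1858.101
4. ⊥bis P1·P3 via (10.365,14.36): [(32.843, 40.6626) (0, 39.6637) (0, 10.2321) (47, 28.9499) (47, 35.4866)]  |A|=937.3226
5. ⊥bis P1·P4 via (19.06,32.535): [(11.1359, 40.0024) (0, 39.6637) (0, 10.2321) (30.0342, 22.1933)]  |A|=544.3381
6. ⊥bis P1·P5 via (6.675,30.295): [(19.7344, 31.8995) (0, 29.4749) (0, 10.2321) (30.0342, 22.1933)]  |A|=397.2302
7. ⊥bis P1·P6 via (5.38,43.47): [(19.7344, 31.8995) (0, 29.4749) (0, 10.2321) (30.0342, 22.1933)]  |A|=397.2302
8. canonical 4-gon: [(19.7344, 31.8995) (0, 29.4749) (0, 10.2321) (30.0342, 22.1933)]
9. shoelace: 397.2302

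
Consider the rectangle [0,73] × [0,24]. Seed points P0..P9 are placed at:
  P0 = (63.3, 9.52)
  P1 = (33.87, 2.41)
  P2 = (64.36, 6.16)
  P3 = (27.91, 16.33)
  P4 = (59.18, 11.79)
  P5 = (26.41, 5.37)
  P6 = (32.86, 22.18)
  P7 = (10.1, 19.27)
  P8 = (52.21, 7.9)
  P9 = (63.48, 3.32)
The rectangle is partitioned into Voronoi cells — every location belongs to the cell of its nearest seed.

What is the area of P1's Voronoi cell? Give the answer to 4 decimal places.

1. box [0,73]×[0,24]: [(0, 0) (73, 0) (73, 24) (0, 24)]
2. ⊥bis P1·P0 via (48.585,5.965): [(0, 0) (50.0261, 0) (44.2279, 24) (0, 24)]  |A|=1131.0481
3. ⊥bis P1·P2 via (49.115,4.285): [(0, 0) (49.642, 0) (49.2437, 3.2384) (44.2279, 24) (0, 24)]  |A|=1130.4262
4. ⊥bis P1·P3 via (30.89,9.37): [(9.0057, 0) (49.642, 0) (49.2437, 3.2384) (46.1807, 15.9169)]  |A|=325.8365
5. ⊥bis P1·P4 via (46.525,7.1): [(43.6578, 14.8367) (9.0057, 0) (49.1563, 0)]  |A|=297.8502
6. ⊥bis P1·P5 via (30.14,3.89): [(43.6578, 14.8367) (32.6059, 10.1047) (28.5965, 0) (49.1563, 0)]  |A|=198.8709
7. ⊥bis P1·P6 via (33.365,12.295): [(44.391, 12.8583) (38.3118, 12.5477) (32.6059, 10.1047) (28.5965, 0) (49.1563, 0)]  |A|=192.7436
8. ⊥bis P1·P7 via (21.985,10.84): [(44.391, 12.8583) (38.3118, 12.5477) (32.6059, 10.1047) (28.5965, 0) (49.1563, 0)]  |A|=192.7436
9. ⊥bis P1·P8 via (43.04,5.155): [(40.7891, 12.6743) (38.3118, 12.5477) (32.6059, 10.1047) (28.5965, 0) (44.5831, 0)]  |A|=140.1678
10. ⊥bis P1·P9 via (48.675,2.865): [(40.7891, 12.6743) (38.3118, 12.5477) (32.6059, 10.1047) (28.5965, 0) (44.5831, 0)]  |A|=140.1678
11. canonical 5-gon: [(40.7891, 12.6743) (38.3118, 12.5477) (32.6059, 10.1047) (28.5965, 0) (44.5831, 0)]
12. shoelace: 140.1678

Area of P1's cell: 140.1678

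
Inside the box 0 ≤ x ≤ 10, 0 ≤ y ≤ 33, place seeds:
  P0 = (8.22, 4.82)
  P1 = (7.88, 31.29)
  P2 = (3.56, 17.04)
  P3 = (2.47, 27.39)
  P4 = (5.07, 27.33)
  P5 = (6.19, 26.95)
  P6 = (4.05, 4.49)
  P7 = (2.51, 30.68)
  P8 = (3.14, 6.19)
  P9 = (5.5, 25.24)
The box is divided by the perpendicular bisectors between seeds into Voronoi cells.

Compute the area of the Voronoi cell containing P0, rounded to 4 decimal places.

1. box [0,10]×[0,33]: [(0, 0) (10, 0) (10, 33) (0, 33)]
2. ⊥bis P0·P1 via (8.05,18.055): [(0, 17.9516) (0, 0) (10, 0) (10, 18.08)]  |A|=180.1582
3. ⊥bis P0·P2 via (5.89,10.93): [(0, 8.6839) (0, 0) (10, 0) (10, 12.4973)]  |A|=105.9061
4. ⊥bis P0·P3 via (5.345,16.105): [(0, 8.6839) (0, 0) (10, 0) (10, 12.4973)]  |A|=105.9061
5. ⊥bis P0·P4 via (6.645,16.075): [(0, 8.6839) (0, 0) (10, 0) (10, 12.4973)]  |A|=105.9061
6. ⊥bis P0·P5 via (7.205,15.885): [(0, 8.6839) (0, 0) (10, 0) (10, 12.4973)]  |A|=105.9061
7. ⊥bis P0·P6 via (6.135,4.655): [(5.6458, 10.8369) (6.5034, 0) (10, 0) (10, 12.4973)]  |A|=46.1542
8. ⊥bis P0·P7 via (5.365,17.75): [(5.6458, 10.8369) (6.5034, 0) (10, 0) (10, 12.4973)]  |A|=46.1542
9. ⊥bis P0·P8 via (5.68,5.505): [(7.2867, 11.4626) (5.9798, 6.6166) (6.5034, 0) (10, 0) (10, 12.4973)]  |A|=42.5872
10. ⊥bis P0·P9 via (6.86,15.03): [(7.2867, 11.4626) (5.9798, 6.6166) (6.5034, 0) (10, 0) (10, 12.4973)]  |A|=42.5872
11. canonical 5-gon: [(7.2867, 11.4626) (5.9798, 6.6166) (6.5034, 0) (10, 0) (10, 12.4973)]
12. shoelace: 42.5872

Area of P0's cell: 42.5872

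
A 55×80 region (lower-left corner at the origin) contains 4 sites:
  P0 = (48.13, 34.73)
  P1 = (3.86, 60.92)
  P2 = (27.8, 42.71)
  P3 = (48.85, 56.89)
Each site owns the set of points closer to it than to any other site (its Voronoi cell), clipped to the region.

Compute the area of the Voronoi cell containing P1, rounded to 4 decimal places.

Area of P1's cell: 852.3389

1. box [0,55]×[0,80]: [(0, 0) (55, 0) (55, 80) (0, 80)]
2. ⊥bis P1·P0 via (25.995,47.825): [(0, 3.8846) (45.0296, 80) (0, 80)]  |A|=1713.7239
3. ⊥bis P1·P2 via (15.83,51.815): [(0, 31.0039) (37.269, 80) (0, 80)]  |A|=913.0171
4. ⊥bis P1·P3 via (26.355,58.905): [(0, 31.0039) (27.04, 66.5524) (28.2446, 80) (0, 80)]  |A|=852.3389
5. canonical 4-gon: [(0, 31.0039) (27.04, 66.5524) (28.2446, 80) (0, 80)]
6. shoelace: 852.3389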